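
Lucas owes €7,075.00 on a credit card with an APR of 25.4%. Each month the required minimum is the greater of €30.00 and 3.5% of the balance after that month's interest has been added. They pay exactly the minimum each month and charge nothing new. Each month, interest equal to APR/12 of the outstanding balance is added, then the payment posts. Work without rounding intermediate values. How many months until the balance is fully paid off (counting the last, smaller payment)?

Monthly rate r = 25.4%/12 = 2.11667% = 0.0211667.
While 3.5% of the post-interest balance exceeds €30.00, each month B ← (B·(1+r))·(1 − 0.035), i.e. B shrinks by the factor (1+r)·0.965 = 0.98543.
This holds for months 1–146. Entering month 147 the balance is €829.51; 3.5% of the post-interest balance is now below €30.00, so the flat €30.00 minimum applies from here.
From month 147 a fixed €30.00 at rate r clears €829.51 in 43 more payments. Total: 146 + 43 = 189 months.

189 months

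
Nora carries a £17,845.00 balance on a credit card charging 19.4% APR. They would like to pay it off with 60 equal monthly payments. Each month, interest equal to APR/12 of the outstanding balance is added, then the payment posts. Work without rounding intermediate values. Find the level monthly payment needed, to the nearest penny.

£466.85

Monthly rate r = 19.4%/12 = 1.61667% = 0.0161667.
Level-payment amortization: P = B₀·r / (1 − (1+r)^(−n)) = 17845.00·0.0161667 / (1 − 1.01617^(−60)).
Denominator 1 − (1+r)^(−60) = 0.617964851.
P = 288.494 / 0.617964851 ≈ 466.85.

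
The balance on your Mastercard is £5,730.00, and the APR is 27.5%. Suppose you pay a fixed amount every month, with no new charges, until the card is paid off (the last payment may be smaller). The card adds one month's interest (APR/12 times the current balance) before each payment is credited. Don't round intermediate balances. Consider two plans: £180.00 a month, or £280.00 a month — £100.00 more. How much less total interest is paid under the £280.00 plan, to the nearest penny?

£2,565.86

Monthly rate r = 27.5%/12 = 2.29167% = 0.0229167.
At £180.00/mo: n = ⌈−ln(1 − rB₀/P)/ln(1+r)⌉ = 58 payments (last £127.74); total interest = total paid − £5,730.00 = £4,657.74.
At £280.00/mo: 28 payments (last £261.88); total interest £2,091.88.
Interest saved = £4,657.74 − £2,091.88 = £2,565.86.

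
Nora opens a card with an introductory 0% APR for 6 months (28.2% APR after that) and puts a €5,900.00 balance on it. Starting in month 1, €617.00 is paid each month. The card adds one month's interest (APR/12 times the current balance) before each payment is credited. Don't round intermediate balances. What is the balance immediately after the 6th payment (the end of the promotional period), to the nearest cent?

Promo months 1–6 at r₀ = 0%/12 = 0; months 7+ at r₁ = 28.2%/12 = 0.0235.
After month 6 (no interest yet): B = €5,900.00 − 6·€617.00 = €2,198.00.

€2,198.00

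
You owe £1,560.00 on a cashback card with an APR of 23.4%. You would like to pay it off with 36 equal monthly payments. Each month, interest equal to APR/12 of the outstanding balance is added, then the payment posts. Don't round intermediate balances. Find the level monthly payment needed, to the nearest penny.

Monthly rate r = 23.4%/12 = 1.95% = 0.0195.
Level-payment amortization: P = B₀·r / (1 − (1+r)^(−n)) = 1560.00·0.0195 / (1 − 1.0195^(−36)).
Denominator 1 − (1+r)^(−36) = 0.501046911.
P = 30.42 / 0.501046911 ≈ 60.71.

£60.71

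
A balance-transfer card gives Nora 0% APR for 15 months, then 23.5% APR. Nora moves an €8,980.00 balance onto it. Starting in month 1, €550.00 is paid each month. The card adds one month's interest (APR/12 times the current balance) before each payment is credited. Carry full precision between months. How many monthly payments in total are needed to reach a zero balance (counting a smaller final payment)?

Promo months 1–15 at r₀ = 0%/12 = 0; months 16+ at r₁ = 23.5%/12 = 0.0195833.
After month 15 (no interest yet): B = €8,980.00 − 15·€550.00 = €730.00.
Then at r₁ with €550.00/mo: n₂ = −ln(1 − r₁·B/P)/ln(1+r₁) ≈ 1.36 → 2 more payments.

17 months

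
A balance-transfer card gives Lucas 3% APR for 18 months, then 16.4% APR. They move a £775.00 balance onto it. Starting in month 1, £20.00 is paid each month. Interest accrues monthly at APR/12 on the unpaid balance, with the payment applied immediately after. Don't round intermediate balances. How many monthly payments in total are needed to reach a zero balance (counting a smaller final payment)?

Promo months 1–18 at r₀ = 3%/12 = 0.0025; months 19+ at r₁ = 16.4%/12 = 0.0136667.
After month 18: iterate B ← B·(1+r₀) − £20.00 for 18 months → £442.87.
Then at r₁ with £20.00/mo: n₂ = −ln(1 − r₁·B/P)/ln(1+r₁) ≈ 26.55 → 27 more payments.

45 months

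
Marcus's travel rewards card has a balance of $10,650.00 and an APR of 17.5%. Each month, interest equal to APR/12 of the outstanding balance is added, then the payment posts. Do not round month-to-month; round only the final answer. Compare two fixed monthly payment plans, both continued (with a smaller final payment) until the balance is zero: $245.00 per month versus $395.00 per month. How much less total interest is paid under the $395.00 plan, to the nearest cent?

Monthly rate r = 17.5%/12 = 1.45833% = 0.0145833.
At $245.00/mo: n = ⌈−ln(1 − rB₀/P)/ln(1+r)⌉ = 70 payments (last $101.01); total interest = total paid − $10,650.00 = $6,356.01.
At $395.00/mo: 35 payments (last $199.80); total interest $2,979.80.
Interest saved = $6,356.01 − $2,979.80 = $3,376.21.

$3,376.21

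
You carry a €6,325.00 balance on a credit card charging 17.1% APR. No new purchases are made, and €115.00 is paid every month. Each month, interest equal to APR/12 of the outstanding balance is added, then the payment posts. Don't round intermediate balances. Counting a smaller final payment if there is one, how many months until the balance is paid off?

Monthly rate r = 17.1%/12 = 1.425% = 0.01425.
Recurrence: B ← B·(1+r) − €115.00.
Month 1: interest €90.13; balance after payment €6,300.13.
Month 2: interest €89.78; balance after payment €6,274.91.
Closed form: n = −ln(1 − rB₀/P)/ln(1+r) = −ln(0.21625)/ln(1.01425) ≈ 108.225, so the balance reaches zero during payment 109.

109 payments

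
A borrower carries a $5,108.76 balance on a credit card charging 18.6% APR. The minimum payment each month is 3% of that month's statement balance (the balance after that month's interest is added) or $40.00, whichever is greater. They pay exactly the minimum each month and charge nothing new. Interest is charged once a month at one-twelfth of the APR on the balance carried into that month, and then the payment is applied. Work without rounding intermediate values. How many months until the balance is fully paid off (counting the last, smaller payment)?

137 months

Monthly rate r = 18.6%/12 = 1.55% = 0.0155.
While 3% of the post-interest balance exceeds $40.00, each month B ← (B·(1+r))·(1 − 0.03), i.e. B shrinks by the factor (1+r)·0.97 = 0.98503.
This holds for months 1–91. Entering month 92 the balance is $1,295.44; 3% of the post-interest balance is now below $40.00, so the flat $40.00 minimum applies from here.
From month 92 a fixed $40.00 at rate r clears $1,295.44 in 46 more payments. Total: 91 + 46 = 137 months.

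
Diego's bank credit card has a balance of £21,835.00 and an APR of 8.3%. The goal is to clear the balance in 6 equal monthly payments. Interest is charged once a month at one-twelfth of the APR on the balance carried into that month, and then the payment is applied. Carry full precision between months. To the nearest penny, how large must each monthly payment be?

£3,727.77

Monthly rate r = 8.3%/12 = 0.691667% = 0.00691667.
Level-payment amortization: P = B₀·r / (1 − (1+r)^(−n)) = 21835.00·0.00691667 / (1 − 1.00692^(−6)).
Denominator 1 − (1+r)^(−6) = 0.0405135999.
P = 151.025 / 0.0405135999 ≈ 3727.77.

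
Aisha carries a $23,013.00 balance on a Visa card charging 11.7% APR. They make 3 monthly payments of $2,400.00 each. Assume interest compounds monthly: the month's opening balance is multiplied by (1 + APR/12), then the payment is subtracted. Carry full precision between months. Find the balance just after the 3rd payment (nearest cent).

Monthly rate r = 11.7%/12 = 0.975% = 0.00975.
Each month: B ← B·(1+r) − $2,400.00.
Month 1: interest $224.38; balance after payment $20,837.38.
Month 2: interest $203.16; balance after payment $18,640.54.
Month 3: interest $181.75; balance after payment $16,422.29.

$16,422.29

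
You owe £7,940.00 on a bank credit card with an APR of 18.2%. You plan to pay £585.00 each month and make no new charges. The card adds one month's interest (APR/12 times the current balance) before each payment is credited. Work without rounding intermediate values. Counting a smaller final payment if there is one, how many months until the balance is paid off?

Monthly rate r = 18.2%/12 = 1.51667% = 0.0151667.
Recurrence: B ← B·(1+r) − £585.00.
Month 1: interest £120.42; balance after payment £7,475.42.
Month 2: interest £113.38; balance after payment £7,003.80.
Closed form: n = −ln(1 − rB₀/P)/ln(1+r) = −ln(0.79415)/ln(1.01517) ≈ 15.312, so the balance reaches zero during payment 16.

16 months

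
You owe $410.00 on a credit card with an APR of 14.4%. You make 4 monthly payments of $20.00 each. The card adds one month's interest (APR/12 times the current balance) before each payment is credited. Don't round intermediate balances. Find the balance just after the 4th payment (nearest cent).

$348.59

Monthly rate r = 14.4%/12 = 1.2% = 0.012.
Each month: B ← B·(1+r) − $20.00.
Month 1: interest $4.92; balance after payment $394.92.
Month 2: interest $4.74; balance after payment $379.66.
Month 3: interest $4.56; balance after payment $364.21.
Month 4: interest $4.37; balance after payment $348.59.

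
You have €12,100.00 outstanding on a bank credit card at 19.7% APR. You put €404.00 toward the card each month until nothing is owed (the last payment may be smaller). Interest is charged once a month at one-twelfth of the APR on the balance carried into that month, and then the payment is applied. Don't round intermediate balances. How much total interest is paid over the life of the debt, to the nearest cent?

€4,689.11

Monthly rate r = 19.7%/12 = 1.64167% = 0.0164167.
Payoff takes n = ⌈−ln(1 − rB₀/P)/ln(1+r)⌉ = ⌈41.555⌉ = 42 payments; the last is €225.11.
Total paid = 41·€404.00 + €225.11 = €16,789.11.
Total interest = total paid − principal = €16,789.11 − €12,100.00 = €4,689.11.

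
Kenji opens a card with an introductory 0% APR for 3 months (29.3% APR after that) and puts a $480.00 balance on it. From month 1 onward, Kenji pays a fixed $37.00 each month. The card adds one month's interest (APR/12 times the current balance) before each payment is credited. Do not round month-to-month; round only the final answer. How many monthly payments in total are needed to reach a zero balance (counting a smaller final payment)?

Promo months 1–3 at r₀ = 0%/12 = 0; months 4+ at r₁ = 29.3%/12 = 0.0244167.
After month 3 (no interest yet): B = $480.00 − 3·$37.00 = $369.00.
Then at r₁ with $37.00/mo: n₂ = −ln(1 − r₁·B/P)/ln(1+r₁) ≈ 11.57 → 12 more payments.

15 months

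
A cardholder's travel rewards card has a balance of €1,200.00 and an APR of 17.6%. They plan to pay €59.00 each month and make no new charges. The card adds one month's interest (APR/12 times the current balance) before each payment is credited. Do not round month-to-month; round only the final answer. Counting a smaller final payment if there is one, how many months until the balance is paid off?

Monthly rate r = 17.6%/12 = 1.46667% = 0.0146667.
Recurrence: B ← B·(1+r) − €59.00.
Month 1: interest €17.60; balance after payment €1,158.60.
Month 2: interest €16.99; balance after payment €1,116.59.
Closed form: n = −ln(1 − rB₀/P)/ln(1+r) = −ln(0.70169)/ln(1.01467) ≈ 24.331, so the balance reaches zero during payment 25.

25 payments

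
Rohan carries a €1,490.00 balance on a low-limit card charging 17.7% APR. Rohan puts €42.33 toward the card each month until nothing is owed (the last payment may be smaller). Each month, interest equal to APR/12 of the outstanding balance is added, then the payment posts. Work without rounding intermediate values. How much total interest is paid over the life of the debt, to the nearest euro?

€627

Monthly rate r = 17.7%/12 = 1.475% = 0.01475.
Payoff takes n = ⌈−ln(1 − rB₀/P)/ln(1+r)⌉ = ⌈50.012⌉ = 51 payments; the last is €0.52.
Total paid = 50·€42.33 + €0.52 = €2,117.02.
Total interest = total paid − principal = €2,117.02 − €1,490.00 = €627.02.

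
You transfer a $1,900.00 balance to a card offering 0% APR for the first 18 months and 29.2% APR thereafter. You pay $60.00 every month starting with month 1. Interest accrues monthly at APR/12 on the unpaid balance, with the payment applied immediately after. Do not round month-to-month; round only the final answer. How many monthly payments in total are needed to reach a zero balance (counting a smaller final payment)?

35 payments

Promo months 1–18 at r₀ = 0%/12 = 0; months 19+ at r₁ = 29.2%/12 = 0.0243333.
After month 18 (no interest yet): B = $1,900.00 − 18·$60.00 = $820.00.
Then at r₁ with $60.00/mo: n₂ = −ln(1 − r₁·B/P)/ln(1+r₁) ≈ 16.82 → 17 more payments.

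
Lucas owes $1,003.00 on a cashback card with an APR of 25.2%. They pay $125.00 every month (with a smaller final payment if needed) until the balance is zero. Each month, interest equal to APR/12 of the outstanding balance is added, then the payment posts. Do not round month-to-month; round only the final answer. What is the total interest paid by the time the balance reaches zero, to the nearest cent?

$107.02

Monthly rate r = 25.2%/12 = 2.1% = 0.021.
Payoff takes n = ⌈−ln(1 − rB₀/P)/ln(1+r)⌉ = ⌈8.879⌉ = 9 payments; the last is $110.02.
Total paid = 8·$125.00 + $110.02 = $1,110.02.
Total interest = total paid − principal = $1,110.02 − $1,003.00 = $107.02.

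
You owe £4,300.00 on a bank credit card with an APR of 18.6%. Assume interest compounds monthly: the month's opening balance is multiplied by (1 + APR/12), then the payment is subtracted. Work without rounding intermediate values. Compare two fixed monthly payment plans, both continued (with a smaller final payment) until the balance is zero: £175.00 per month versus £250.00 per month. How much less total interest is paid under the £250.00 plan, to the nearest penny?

£414.88

Monthly rate r = 18.6%/12 = 1.55% = 0.0155.
At £175.00/mo: n = ⌈−ln(1 − rB₀/P)/ln(1+r)⌉ = 32 payments (last £29.83); total interest = total paid − £4,300.00 = £1,154.83.
At £250.00/mo: 21 payments (last £39.95); total interest £739.95.
Interest saved = £1,154.83 − £739.95 = £414.88.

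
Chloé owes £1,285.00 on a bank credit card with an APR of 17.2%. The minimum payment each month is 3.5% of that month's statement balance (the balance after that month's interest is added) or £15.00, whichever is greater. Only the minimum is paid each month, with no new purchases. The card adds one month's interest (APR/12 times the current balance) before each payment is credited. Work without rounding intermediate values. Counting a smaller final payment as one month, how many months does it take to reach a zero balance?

89 months

Monthly rate r = 17.2%/12 = 1.43333% = 0.0143333.
While 3.5% of the post-interest balance exceeds £15.00, each month B ← (B·(1+r))·(1 − 0.035), i.e. B shrinks by the factor (1+r)·0.965 = 0.97883.
This holds for months 1–52. Entering month 53 the balance is £422.40; 3.5% of the post-interest balance is now below £15.00, so the flat £15.00 minimum applies from here.
From month 53 a fixed £15.00 at rate r clears £422.40 in 37 more payments. Total: 52 + 37 = 89 months.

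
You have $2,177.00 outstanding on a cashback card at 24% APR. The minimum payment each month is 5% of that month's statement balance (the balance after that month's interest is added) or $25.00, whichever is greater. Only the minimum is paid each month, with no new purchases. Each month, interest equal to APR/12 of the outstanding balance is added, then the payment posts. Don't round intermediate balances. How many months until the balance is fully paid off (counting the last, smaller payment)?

Monthly rate r = 24%/12 = 2% = 0.02.
While 5% of the post-interest balance exceeds $25.00, each month B ← (B·(1+r))·(1 − 0.05), i.e. B shrinks by the factor (1+r)·0.95 = 0.969.
This holds for months 1–48. Entering month 49 the balance is $480.18; 5% of the post-interest balance is now below $25.00, so the flat $25.00 minimum applies from here.
From month 49 a fixed $25.00 at rate r clears $480.18 in 25 more payments. Total: 48 + 25 = 73 months.

73 months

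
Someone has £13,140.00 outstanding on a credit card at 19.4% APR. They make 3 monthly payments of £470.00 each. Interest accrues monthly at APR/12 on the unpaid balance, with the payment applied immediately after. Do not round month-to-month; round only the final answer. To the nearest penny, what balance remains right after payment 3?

Monthly rate r = 19.4%/12 = 1.61667% = 0.0161667.
Each month: B ← B·(1+r) − £470.00.
Month 1: interest £212.43; balance after payment £12,882.43.
Month 2: interest £208.27; balance after payment £12,620.70.
Month 3: interest £204.03; balance after payment £12,354.73.

£12,354.73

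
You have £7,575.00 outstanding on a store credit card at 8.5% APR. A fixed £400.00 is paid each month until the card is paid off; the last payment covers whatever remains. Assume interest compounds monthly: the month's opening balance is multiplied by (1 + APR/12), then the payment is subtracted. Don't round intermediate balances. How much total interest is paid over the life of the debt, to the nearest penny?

£587.73

Monthly rate r = 8.5%/12 = 0.708333% = 0.00708333.
Payoff takes n = ⌈−ln(1 − rB₀/P)/ln(1+r)⌉ = ⌈20.406⌉ = 21 payments; the last is £162.73.
Total paid = 20·£400.00 + £162.73 = £8,162.73.
Total interest = total paid − principal = £8,162.73 − £7,575.00 = £587.73.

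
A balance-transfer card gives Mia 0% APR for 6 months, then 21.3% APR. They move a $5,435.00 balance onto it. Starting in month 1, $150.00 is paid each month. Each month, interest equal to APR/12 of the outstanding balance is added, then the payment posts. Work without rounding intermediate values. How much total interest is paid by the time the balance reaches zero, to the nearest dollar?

$2,024

Promo months 1–6 at r₀ = 0%/12 = 0; months 7+ at r₁ = 21.3%/12 = 0.01775.
After month 6 (no interest yet): B = $5,435.00 − 6·$150.00 = $4,535.00.
Then at r₁ with $150.00/mo: n₂ = −ln(1 − r₁·B/P)/ln(1+r₁) ≈ 43.72 → 44 more payments.
Total paid = 49·$150.00 + $108.53 = $7,458.53; interest = $7,458.53 − $5,435.00 = $2,023.53.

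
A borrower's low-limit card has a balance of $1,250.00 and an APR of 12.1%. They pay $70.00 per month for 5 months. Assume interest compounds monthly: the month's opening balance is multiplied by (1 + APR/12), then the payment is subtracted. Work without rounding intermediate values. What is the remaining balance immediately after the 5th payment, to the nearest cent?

$957.17

Monthly rate r = 12.1%/12 = 1.00833% = 0.0100833.
Each month: B ← B·(1+r) − $70.00.
Month 1: interest $12.60; balance after payment $1,192.60.
Month 2: interest $12.03; balance after payment $1,134.63.
Month 3: interest $11.44; balance after payment $1,076.07.
Month 4: interest $10.85; balance after payment $1,016.92.
Month 5: interest $10.25; balance after payment $957.17.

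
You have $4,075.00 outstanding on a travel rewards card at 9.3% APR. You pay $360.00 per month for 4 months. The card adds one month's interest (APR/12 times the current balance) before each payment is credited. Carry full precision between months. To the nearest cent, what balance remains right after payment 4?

$2,745.97

Monthly rate r = 9.3%/12 = 0.775% = 0.00775.
Each month: B ← B·(1+r) − $360.00.
Month 1: interest $31.58; balance after payment $3,746.58.
Month 2: interest $29.04; balance after payment $3,415.62.
Month 3: interest $26.47; balance after payment $3,082.09.
Month 4: interest $23.89; balance after payment $2,745.97.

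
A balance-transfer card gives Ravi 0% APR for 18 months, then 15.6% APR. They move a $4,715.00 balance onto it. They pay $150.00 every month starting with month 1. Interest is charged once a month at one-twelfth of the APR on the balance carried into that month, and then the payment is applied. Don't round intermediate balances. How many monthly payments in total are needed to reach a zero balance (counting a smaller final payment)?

33 months

Promo months 1–18 at r₀ = 0%/12 = 0; months 19+ at r₁ = 15.6%/12 = 0.013.
After month 18 (no interest yet): B = $4,715.00 − 18·$150.00 = $2,015.00.
Then at r₁ with $150.00/mo: n₂ = −ln(1 − r₁·B/P)/ln(1+r₁) ≈ 14.86 → 15 more payments.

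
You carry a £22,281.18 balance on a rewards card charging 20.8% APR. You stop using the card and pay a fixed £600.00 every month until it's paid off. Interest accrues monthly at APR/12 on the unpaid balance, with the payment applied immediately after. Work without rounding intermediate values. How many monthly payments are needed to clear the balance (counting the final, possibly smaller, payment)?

Monthly rate r = 20.8%/12 = 1.73333% = 0.0173333.
Recurrence: B ← B·(1+r) − £600.00.
Month 1: interest £386.21; balance after payment £22,067.39.
Month 2: interest £382.50; balance after payment £21,849.89.
Closed form: n = −ln(1 − rB₀/P)/ln(1+r) = −ln(0.35632)/ln(1.01733) ≈ 60.048, so the balance reaches zero during payment 61.

61 payments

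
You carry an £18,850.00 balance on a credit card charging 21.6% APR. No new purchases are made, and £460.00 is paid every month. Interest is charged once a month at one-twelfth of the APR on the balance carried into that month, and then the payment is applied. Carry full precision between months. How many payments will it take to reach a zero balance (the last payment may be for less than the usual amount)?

Monthly rate r = 21.6%/12 = 1.8% = 0.018.
Recurrence: B ← B·(1+r) − £460.00.
Month 1: interest £339.30; balance after payment £18,729.30.
Month 2: interest £337.13; balance after payment £18,606.43.
Closed form: n = −ln(1 − rB₀/P)/ln(1+r) = −ln(0.26239)/ln(1.018) ≈ 74.996, so the balance reaches zero during payment 75.

75 payments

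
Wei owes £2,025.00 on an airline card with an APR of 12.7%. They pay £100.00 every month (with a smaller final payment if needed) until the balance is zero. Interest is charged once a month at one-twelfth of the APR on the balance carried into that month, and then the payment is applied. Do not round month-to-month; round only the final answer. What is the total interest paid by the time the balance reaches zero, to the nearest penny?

£266.10

Monthly rate r = 12.7%/12 = 1.05833% = 0.0105833.
Payoff takes n = ⌈−ln(1 − rB₀/P)/ln(1+r)⌉ = ⌈22.911⌉ = 23 payments; the last is £91.10.
Total paid = 22·£100.00 + £91.10 = £2,291.10.
Total interest = total paid − principal = £2,291.10 − £2,025.00 = £266.10.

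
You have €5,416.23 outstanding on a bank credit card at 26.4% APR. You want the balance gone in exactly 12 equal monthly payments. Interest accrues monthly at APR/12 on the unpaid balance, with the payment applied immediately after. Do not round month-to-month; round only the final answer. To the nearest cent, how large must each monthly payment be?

€518.47

Monthly rate r = 26.4%/12 = 2.2% = 0.022.
Level-payment amortization: P = B₀·r / (1 − (1+r)^(−n)) = 5416.23·0.022 / (1 − 1.022^(−12)).
Denominator 1 − (1+r)^(−12) = 0.229825296.
P = 119.157 / 0.229825296 ≈ 518.47.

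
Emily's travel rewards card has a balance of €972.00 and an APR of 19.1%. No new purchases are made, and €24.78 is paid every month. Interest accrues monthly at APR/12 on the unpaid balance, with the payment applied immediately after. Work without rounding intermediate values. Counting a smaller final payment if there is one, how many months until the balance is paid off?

Monthly rate r = 19.1%/12 = 1.59167% = 0.0159167.
Recurrence: B ← B·(1+r) − €24.78.
Month 1: interest €15.47; balance after payment €962.69.
Month 2: interest €15.32; balance after payment €953.23.
Closed form: n = −ln(1 − rB₀/P)/ln(1+r) = −ln(0.37567)/ln(1.01592) ≈ 62.000, so the balance reaches zero during payment 62.

62 months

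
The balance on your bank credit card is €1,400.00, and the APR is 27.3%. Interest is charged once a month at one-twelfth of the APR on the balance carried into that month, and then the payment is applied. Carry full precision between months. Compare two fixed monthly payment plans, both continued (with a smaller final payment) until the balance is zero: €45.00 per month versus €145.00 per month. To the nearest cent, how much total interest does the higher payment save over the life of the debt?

Monthly rate r = 27.3%/12 = 2.275% = 0.02275.
At €45.00/mo: n = ⌈−ln(1 − rB₀/P)/ln(1+r)⌉ = 55 payments (last €31.13); total interest = total paid − €1,400.00 = €1,061.13.
At €145.00/mo: 12 payments (last €3.74); total interest €198.74.
Interest saved = €1,061.13 − €198.74 = €862.39.

€862.39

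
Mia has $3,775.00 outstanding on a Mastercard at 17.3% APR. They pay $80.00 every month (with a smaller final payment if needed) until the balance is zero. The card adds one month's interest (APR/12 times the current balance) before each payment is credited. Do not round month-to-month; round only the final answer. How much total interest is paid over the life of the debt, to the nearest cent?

Monthly rate r = 17.3%/12 = 1.44167% = 0.0144167.
Payoff takes n = ⌈−ln(1 − rB₀/P)/ln(1+r)⌉ = ⌈79.667⌉ = 80 payments; the last is $53.47.
Total paid = 79·$80.00 + $53.47 = $6,373.47.
Total interest = total paid − principal = $6,373.47 − $3,775.00 = $2,598.47.

$2,598.47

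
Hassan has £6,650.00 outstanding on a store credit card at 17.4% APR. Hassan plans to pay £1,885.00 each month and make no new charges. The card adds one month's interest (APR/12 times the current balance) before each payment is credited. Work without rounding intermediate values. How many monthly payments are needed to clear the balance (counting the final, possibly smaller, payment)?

Monthly rate r = 17.4%/12 = 1.45% = 0.0145.
Recurrence: B ← B·(1+r) − £1,885.00.
Month 1: interest £96.42; balance after payment £4,861.43.
Month 2: interest £70.49; balance after payment £3,046.92.
Month 3: interest £44.18; balance after payment £1,206.10.
Month 4: interest £17.49; balance after payment £0.00.

4 months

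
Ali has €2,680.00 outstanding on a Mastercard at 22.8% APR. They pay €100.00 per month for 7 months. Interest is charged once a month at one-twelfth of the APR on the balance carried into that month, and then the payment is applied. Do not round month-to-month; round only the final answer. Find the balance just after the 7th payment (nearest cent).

Monthly rate r = 22.8%/12 = 1.9% = 0.019.
Each month: B ← B·(1+r) − €100.00.
Month 1: interest €50.92; balance after payment €2,630.92.
Month 2: interest €49.99; balance after payment €2,580.91.
Month 3: interest €49.04; balance after payment €2,529.94.
Month 4: interest €48.07; balance after payment €2,478.01.
Month 5: interest €47.08; balance after payment €2,425.10.
Month 6: interest €46.08; balance after payment €2,371.17.
Month 7: interest €45.05; balance after payment €2,316.23.

€2,316.23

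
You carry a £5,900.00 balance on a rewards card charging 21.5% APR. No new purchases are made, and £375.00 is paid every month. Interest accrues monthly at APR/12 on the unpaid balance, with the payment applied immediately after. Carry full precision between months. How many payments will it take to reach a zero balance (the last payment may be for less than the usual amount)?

19 months

Monthly rate r = 21.5%/12 = 1.79167% = 0.0179167.
Recurrence: B ← B·(1+r) − £375.00.
Month 1: interest £105.71; balance after payment £5,630.71.
Month 2: interest £100.88; balance after payment £5,356.59.
Closed form: n = −ln(1 − rB₀/P)/ln(1+r) = −ln(0.71811)/ln(1.01792) ≈ 18.647, so the balance reaches zero during payment 19.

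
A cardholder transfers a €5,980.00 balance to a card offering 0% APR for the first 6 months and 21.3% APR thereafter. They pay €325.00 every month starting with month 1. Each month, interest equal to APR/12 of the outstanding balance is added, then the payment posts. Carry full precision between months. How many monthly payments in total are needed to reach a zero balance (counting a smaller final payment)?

Promo months 1–6 at r₀ = 0%/12 = 0; months 7+ at r₁ = 21.3%/12 = 0.01775.
After month 6 (no interest yet): B = €5,980.00 − 6·€325.00 = €4,030.00.
Then at r₁ with €325.00/mo: n₂ = −ln(1 − r₁·B/P)/ln(1+r₁) ≈ 14.13 → 15 more payments.

21 payments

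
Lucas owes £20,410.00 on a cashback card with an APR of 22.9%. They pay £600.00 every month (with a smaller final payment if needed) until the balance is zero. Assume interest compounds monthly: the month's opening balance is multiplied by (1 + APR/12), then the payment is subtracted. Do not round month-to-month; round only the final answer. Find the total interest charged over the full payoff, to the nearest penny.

£12,835.97

Monthly rate r = 22.9%/12 = 1.90833% = 0.0190833.
Payoff takes n = ⌈−ln(1 − rB₀/P)/ln(1+r)⌉ = ⌈55.408⌉ = 56 payments; the last is £245.97.
Total paid = 55·£600.00 + £245.97 = £33,245.97.
Total interest = total paid − principal = £33,245.97 − £20,410.00 = £12,835.97.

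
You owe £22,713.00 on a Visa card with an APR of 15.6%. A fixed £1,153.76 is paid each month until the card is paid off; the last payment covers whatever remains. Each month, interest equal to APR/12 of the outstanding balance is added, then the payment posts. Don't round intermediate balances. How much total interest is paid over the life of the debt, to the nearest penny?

Monthly rate r = 15.6%/12 = 1.3% = 0.013.
Payoff takes n = ⌈−ln(1 − rB₀/P)/ln(1+r)⌉ = ⌈22.886⌉ = 23 payments; the last is £1,023.38.
Total paid = 22·£1,153.76 + £1,023.38 = £26,406.10.
Total interest = total paid − principal = £26,406.10 − £22,713.00 = £3,693.10.

£3,693.10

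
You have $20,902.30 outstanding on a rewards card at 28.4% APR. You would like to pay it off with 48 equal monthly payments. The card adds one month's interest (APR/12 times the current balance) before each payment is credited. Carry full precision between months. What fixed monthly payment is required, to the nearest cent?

Monthly rate r = 28.4%/12 = 2.36667% = 0.0236667.
Level-payment amortization: P = B₀·r / (1 − (1+r)^(−n)) = 20902.30·0.0236667 / (1 − 1.02367^(−48)).
Denominator 1 − (1+r)^(−48) = 0.674621362.
P = 494.688 / 0.674621362 ≈ 733.28.

$733.28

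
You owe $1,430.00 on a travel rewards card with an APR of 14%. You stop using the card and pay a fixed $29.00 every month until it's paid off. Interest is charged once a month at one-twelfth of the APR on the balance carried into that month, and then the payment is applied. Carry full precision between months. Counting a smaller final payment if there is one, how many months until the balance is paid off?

Monthly rate r = 14%/12 = 1.16667% = 0.0116667.
Recurrence: B ← B·(1+r) − $29.00.
Month 1: interest $16.68; balance after payment $1,417.68.
Month 2: interest $16.54; balance after payment $1,405.22.
Closed form: n = −ln(1 − rB₀/P)/ln(1+r) = −ln(0.42471)/ln(1.01167) ≈ 73.828, so the balance reaches zero during payment 74.

74 payments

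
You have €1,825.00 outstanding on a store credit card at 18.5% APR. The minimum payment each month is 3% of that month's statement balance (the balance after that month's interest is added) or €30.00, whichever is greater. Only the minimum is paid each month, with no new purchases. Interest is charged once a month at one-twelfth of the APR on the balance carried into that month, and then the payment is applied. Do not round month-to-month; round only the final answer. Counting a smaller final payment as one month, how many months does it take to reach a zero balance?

Monthly rate r = 18.5%/12 = 1.54167% = 0.0154167.
While 3% of the post-interest balance exceeds €30.00, each month B ← (B·(1+r))·(1 − 0.03), i.e. B shrinks by the factor (1+r)·0.97 = 0.98495.
This holds for months 1–41. Entering month 42 the balance is €980.21; 3% of the post-interest balance is now below €30.00, so the flat €30.00 minimum applies from here.
From month 42 a fixed €30.00 at rate r clears €980.21 in 46 more payments. Total: 41 + 46 = 87 months.

87 months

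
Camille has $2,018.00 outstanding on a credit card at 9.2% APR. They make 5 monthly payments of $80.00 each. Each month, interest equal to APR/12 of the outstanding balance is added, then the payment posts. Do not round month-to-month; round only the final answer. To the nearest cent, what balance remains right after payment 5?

$1,690.37

Monthly rate r = 9.2%/12 = 0.766667% = 0.00766667.
Each month: B ← B·(1+r) − $80.00.
Month 1: interest $15.47; balance after payment $1,953.47.
Month 2: interest $14.98; balance after payment $1,888.45.
Month 3: interest $14.48; balance after payment $1,822.93.
Month 4: interest $13.98; balance after payment $1,756.90.
Month 5: interest $13.47; balance after payment $1,690.37.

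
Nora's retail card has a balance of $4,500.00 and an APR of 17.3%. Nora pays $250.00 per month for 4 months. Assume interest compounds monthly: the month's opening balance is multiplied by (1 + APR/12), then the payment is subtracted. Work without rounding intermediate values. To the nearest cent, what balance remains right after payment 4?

$3,743.33

Monthly rate r = 17.3%/12 = 1.44167% = 0.0144167.
Each month: B ← B·(1+r) − $250.00.
Month 1: interest $64.88; balance after payment $4,314.88.
Month 2: interest $62.21; balance after payment $4,127.08.
Month 3: interest $59.50; balance after payment $3,936.58.
Month 4: interest $56.75; balance after payment $3,743.33.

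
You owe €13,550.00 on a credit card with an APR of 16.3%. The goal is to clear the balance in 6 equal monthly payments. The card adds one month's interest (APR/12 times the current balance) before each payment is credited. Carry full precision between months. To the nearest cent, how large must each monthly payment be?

Monthly rate r = 16.3%/12 = 1.35833% = 0.0135833.
Level-payment amortization: P = B₀·r / (1 − (1+r)^(−n)) = 13550.00·0.0135833 / (1 − 1.01358^(−6)).
Denominator 1 − (1+r)^(−6) = 0.0777615267.
P = 184.054 / 0.0777615267 ≈ 2366.91.

€2,366.91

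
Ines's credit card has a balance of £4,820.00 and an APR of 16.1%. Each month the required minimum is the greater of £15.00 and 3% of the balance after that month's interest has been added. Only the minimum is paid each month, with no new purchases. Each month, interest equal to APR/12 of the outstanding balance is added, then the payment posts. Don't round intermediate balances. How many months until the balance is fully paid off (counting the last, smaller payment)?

Monthly rate r = 16.1%/12 = 1.34167% = 0.0134167.
While 3% of the post-interest balance exceeds £15.00, each month B ← (B·(1+r))·(1 − 0.03), i.e. B shrinks by the factor (1+r)·0.97 = 0.98301.
This holds for months 1–134. Entering month 135 the balance is £485.35; 3% of the post-interest balance is now below £15.00, so the flat £15.00 minimum applies from here.
From month 135 a fixed £15.00 at rate r clears £485.35 in 43 more payments. Total: 134 + 43 = 177 months.

177 months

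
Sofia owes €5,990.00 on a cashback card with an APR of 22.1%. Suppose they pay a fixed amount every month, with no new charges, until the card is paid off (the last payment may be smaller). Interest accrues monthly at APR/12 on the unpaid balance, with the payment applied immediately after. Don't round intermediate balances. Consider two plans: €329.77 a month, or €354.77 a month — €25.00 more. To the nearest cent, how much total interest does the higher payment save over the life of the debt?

Monthly rate r = 22.1%/12 = 1.84167% = 0.0184167.
At €329.77/mo: n = ⌈−ln(1 − rB₀/P)/ln(1+r)⌉ = 23 payments (last €104.94); total interest = total paid − €5,990.00 = €1,369.88.
At €354.77/mo: 21 payments (last €145.79); total interest €1,251.19.
Interest saved = €1,369.88 − €1,251.19 = €118.69.

€118.69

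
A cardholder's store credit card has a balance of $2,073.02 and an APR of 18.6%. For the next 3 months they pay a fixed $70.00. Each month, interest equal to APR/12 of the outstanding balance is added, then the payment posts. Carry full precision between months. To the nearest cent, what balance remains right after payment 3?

$1,957.65

Monthly rate r = 18.6%/12 = 1.55% = 0.0155.
Each month: B ← B·(1+r) − $70.00.
Month 1: interest $32.13; balance after payment $2,035.15.
Month 2: interest $31.54; balance after payment $1,996.70.
Month 3: interest $30.95; balance after payment $1,957.65.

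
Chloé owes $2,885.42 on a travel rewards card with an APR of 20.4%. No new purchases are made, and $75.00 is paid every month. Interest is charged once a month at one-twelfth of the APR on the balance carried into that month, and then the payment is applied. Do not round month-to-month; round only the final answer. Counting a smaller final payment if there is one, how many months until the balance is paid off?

Monthly rate r = 20.4%/12 = 1.7% = 0.017.
Recurrence: B ← B·(1+r) − $75.00.
Month 1: interest $49.05; balance after payment $2,859.47.
Month 2: interest $48.61; balance after payment $2,833.08.
Closed form: n = −ln(1 − rB₀/P)/ln(1+r) = −ln(0.34597)/ln(1.017) ≈ 62.964, so the balance reaches zero during payment 63.

63 months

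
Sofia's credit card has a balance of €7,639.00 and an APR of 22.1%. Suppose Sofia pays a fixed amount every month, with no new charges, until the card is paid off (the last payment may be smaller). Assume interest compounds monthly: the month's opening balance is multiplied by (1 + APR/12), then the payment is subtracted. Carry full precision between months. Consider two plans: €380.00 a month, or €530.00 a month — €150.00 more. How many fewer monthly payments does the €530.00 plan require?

9 fewer payments

Monthly rate r = 22.1%/12 = 1.84167% = 0.0184167.
At €380.00/mo: n = ⌈−ln(1 − rB₀/P)/ln(1+r)⌉ = 26 payments (last €129.08); total interest = total paid − €7,639.00 = €1,990.08.
At €530.00/mo: 17 payments (last €479.67); total interest €1,320.67.
Payments saved = 26 − 17 = 9.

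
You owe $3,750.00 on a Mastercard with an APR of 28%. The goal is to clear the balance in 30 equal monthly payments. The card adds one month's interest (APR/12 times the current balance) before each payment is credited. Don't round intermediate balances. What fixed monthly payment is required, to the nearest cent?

Monthly rate r = 28%/12 = 2.33333% = 0.0233333.
Level-payment amortization: P = B₀·r / (1 − (1+r)^(−n)) = 3750.00·0.0233333 / (1 − 1.02333^(−30)).
Denominator 1 − (1+r)^(−30) = 0.49940515.
P = 87.5 / 0.49940515 ≈ 175.21.

$175.21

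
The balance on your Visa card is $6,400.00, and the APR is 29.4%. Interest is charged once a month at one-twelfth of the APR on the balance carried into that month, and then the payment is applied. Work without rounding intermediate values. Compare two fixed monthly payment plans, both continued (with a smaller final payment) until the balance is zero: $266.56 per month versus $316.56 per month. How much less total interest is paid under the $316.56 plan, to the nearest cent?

Monthly rate r = 29.4%/12 = 2.45% = 0.0245.
At $266.56/mo: n = ⌈−ln(1 − rB₀/P)/ln(1+r)⌉ = 37 payments (last $176.21); total interest = total paid − $6,400.00 = $3,372.37.
At $316.56/mo: 29 payments (last $80.62); total interest $2,544.30.
Interest saved = $3,372.37 − $2,544.30 = $828.07.

$828.07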